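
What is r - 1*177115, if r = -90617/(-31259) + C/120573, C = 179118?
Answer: -74169820893078/418776823 ≈ -1.7711e+5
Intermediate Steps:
r = 1836112567/418776823 (r = -90617/(-31259) + 179118/120573 = -90617*(-1/31259) + 179118*(1/120573) = 90617/31259 + 19902/13397 = 1836112567/418776823 ≈ 4.3845)
r - 1*177115 = 1836112567/418776823 - 1*177115 = 1836112567/418776823 - 177115 = -74169820893078/418776823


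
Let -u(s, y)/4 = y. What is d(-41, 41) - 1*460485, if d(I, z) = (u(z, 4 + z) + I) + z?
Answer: -460665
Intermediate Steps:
u(s, y) = -4*y
d(I, z) = -16 + I - 3*z (d(I, z) = (-4*(4 + z) + I) + z = ((-16 - 4*z) + I) + z = (-16 + I - 4*z) + z = -16 + I - 3*z)
d(-41, 41) - 1*460485 = (-16 - 41 - 3*41) - 1*460485 = (-16 - 41 - 123) - 460485 = -180 - 460485 = -460665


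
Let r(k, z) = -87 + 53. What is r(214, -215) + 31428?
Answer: 31394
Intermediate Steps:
r(k, z) = -34
r(214, -215) + 31428 = -34 + 31428 = 31394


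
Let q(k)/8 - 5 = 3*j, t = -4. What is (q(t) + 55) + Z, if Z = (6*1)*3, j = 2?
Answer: 161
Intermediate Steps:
q(k) = 88 (q(k) = 40 + 8*(3*2) = 40 + 8*6 = 40 + 48 = 88)
Z = 18 (Z = 6*3 = 18)
(q(t) + 55) + Z = (88 + 55) + 18 = 143 + 18 = 161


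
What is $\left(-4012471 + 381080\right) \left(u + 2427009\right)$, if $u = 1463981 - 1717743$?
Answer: $-7891909596577$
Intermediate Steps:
$u = -253762$
$\left(-4012471 + 381080\right) \left(u + 2427009\right) = \left(-4012471 + 381080\right) \left(-253762 + 2427009\right) = \left(-3631391\right) 2173247 = -7891909596577$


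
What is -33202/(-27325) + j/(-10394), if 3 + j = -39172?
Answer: 1415558463/284016050 ≈ 4.9841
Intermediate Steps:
j = -39175 (j = -3 - 39172 = -39175)
-33202/(-27325) + j/(-10394) = -33202/(-27325) - 39175/(-10394) = -33202*(-1/27325) - 39175*(-1/10394) = 33202/27325 + 39175/10394 = 1415558463/284016050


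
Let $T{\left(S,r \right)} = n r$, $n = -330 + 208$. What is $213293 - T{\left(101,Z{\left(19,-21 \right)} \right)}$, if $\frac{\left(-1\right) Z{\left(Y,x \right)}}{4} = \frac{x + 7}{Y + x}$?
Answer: $209877$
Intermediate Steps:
$n = -122$
$Z{\left(Y,x \right)} = - \frac{4 \left(7 + x\right)}{Y + x}$ ($Z{\left(Y,x \right)} = - 4 \frac{x + 7}{Y + x} = - 4 \frac{7 + x}{Y + x} = - \frac{4 \left(7 + x\right)}{Y + x}$)
$T{\left(S,r \right)} = - 122 r$
$213293 - T{\left(101,Z{\left(19,-21 \right)} \right)} = 213293 - - 122 \frac{4 \left(-7 - -21\right)}{19 - 21} = 213293 - - 122 \frac{4 \left(-7 + 21\right)}{-2} = 213293 - - 122 \cdot 4 \left(- \frac{1}{2}\right) 14 = 213293 - \left(-122\right) \left(-28\right) = 213293 - 3416 = 209877$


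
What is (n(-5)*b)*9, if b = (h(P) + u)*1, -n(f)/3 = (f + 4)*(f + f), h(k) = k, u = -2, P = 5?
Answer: -810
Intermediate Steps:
n(f) = -6*f*(4 + f) (n(f) = -3*(f + 4)*(f + f) = -3*(4 + f)*2*f = -6*f*(4 + f))
b = 3 (b = (5 - 2)*1 = 3*1 = 3)
(n(-5)*b)*9 = (-6*(-5)*(4 - 5)*3)*9 = (-6*(-5)*(-1)*3)*9 = -30*3*9 = -90*9 = -810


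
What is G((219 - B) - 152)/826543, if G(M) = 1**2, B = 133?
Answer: 1/826543 ≈ 1.2099e-6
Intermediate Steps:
G(M) = 1
G((219 - B) - 152)/826543 = 1/826543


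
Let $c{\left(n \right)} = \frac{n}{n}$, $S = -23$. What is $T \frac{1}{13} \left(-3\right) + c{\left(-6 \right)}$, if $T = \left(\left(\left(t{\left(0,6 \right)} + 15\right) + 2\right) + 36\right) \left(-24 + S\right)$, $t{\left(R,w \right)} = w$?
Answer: $\frac{8332}{13} \approx 640.92$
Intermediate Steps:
$c{\left(n \right)} = 1$
$T = -2773$ ($T = \left(\left(\left(6 + 15\right) + 2\right) + 36\right) \left(-24 - 23\right) = \left(\left(21 + 2\right) + 36\right) \left(-47\right) = \left(23 + 36\right) \left(-47\right) = 59 \left(-47\right) = -2773$)
$T \frac{1}{13} \left(-3\right) + c{\left(-6 \right)} = - 2773 \cdot \frac{1}{13} \left(-3\right) + 1 = \left(-2773\right) \left(- \frac{3}{13}\right) + 1 = \frac{8319}{13} + 1 = \frac{8332}{13}$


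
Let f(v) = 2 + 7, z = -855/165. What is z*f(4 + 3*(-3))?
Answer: -513/11 ≈ -46.636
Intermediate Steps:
z = -57/11 (z = -855/165 = -9*19/33 = -57/11 ≈ -5.1818)
f(v) = 9
z*f(4 + 3*(-3)) = -57/11*9 = -513/11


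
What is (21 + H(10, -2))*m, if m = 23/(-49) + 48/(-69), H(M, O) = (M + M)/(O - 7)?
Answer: -221897/10143 ≈ -21.877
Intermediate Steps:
H(M, O) = 2*M/(-7 + O) (H(M, O) = (2*M)/(-7 + O) = 2*M/(-7 + O))
m = -1313/1127 (m = 23*(-1/49) + 48*(-1/69) = -23/49 - 16/23 = -1313/1127 ≈ -1.1650)
(21 + H(10, -2))*m = (21 + 2*10/(-7 - 2))*(-1313/1127) = (21 + 2*10/(-9))*(-1313/1127) = (21 + 2*10*(-1/9))*(-1313/1127) = (21 - 20/9)*(-1313/1127) = (169/9)*(-1313/1127) = -221897/10143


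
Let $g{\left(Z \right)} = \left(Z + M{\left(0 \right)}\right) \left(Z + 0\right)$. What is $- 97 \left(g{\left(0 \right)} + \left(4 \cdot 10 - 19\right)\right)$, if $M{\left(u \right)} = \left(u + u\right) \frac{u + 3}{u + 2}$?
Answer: $-2037$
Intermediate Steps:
$M{\left(u \right)} = \frac{2 u \left(3 + u\right)}{2 + u}$ ($M{\left(u \right)} = 2 u \frac{3 + u}{2 + u} = \frac{2 u \left(3 + u\right)}{2 + u}$)
$g{\left(Z \right)} = Z^{2}$ ($g{\left(Z \right)} = \left(Z + 2 \cdot 0 \frac{1}{2 + 0} \left(3 + 0\right)\right) \left(Z + 0\right) = \left(Z + 2 \cdot 0 \cdot \frac{1}{2} \cdot 3\right) Z = \left(Z + 0\right) Z = Z Z = Z^{2}$)
$- 97 \left(g{\left(0 \right)} + \left(4 \cdot 10 - 19\right)\right) = - 97 \left(0^{2} + \left(4 \cdot 10 - 19\right)\right) = - 97 \left(0 + \left(40 - 19\right)\right) = - 97 \left(0 + 21\right) = \left(-97\right) 21 = -2037$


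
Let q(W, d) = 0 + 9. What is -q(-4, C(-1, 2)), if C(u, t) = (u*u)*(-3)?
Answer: -9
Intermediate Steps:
C(u, t) = -3*u² (C(u, t) = u²*(-3) = -3*u²)
q(W, d) = 9
-q(-4, C(-1, 2)) = -1*9 = -9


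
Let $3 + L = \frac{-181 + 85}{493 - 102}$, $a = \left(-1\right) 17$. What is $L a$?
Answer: $\frac{1269}{23} \approx 55.174$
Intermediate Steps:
$a = -17$
$L = - \frac{1269}{391}$ ($L = -3 + \frac{-181 + 85}{493 - 102} = -3 - \frac{96}{391} = - \frac{1269}{391} \approx -3.2455$)
$L a = \left(- \frac{1269}{391}\right) \left(-17\right) = \frac{1269}{23}$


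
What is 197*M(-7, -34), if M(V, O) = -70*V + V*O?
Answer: 143416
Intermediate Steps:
M(V, O) = -70*V + O*V
197*M(-7, -34) = 197*(-7*(-70 - 34)) = 197*(-7*(-104)) = 197*728 = 143416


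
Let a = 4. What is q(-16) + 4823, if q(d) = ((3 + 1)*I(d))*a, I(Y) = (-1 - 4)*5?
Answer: 4423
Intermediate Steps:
I(Y) = -25 (I(Y) = -5*5 = -25)
q(d) = -400 (q(d) = ((3 + 1)*(-25))*4 = (4*(-25))*4 = -100*4 = -400)
q(-16) + 4823 = -400 + 4823 = 4423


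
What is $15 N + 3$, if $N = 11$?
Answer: $168$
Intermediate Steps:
$15 N + 3 = 15 \cdot 11 + 3 = 165 + 3 = 168$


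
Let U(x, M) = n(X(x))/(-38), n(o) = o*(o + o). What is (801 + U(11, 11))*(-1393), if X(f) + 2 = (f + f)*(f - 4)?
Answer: 578095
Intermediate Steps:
X(f) = -2 + 2*f*(-4 + f) (X(f) = -2 + (f + f)*(f - 4) = -2 + (2*f)*(-4 + f) = -2 + 2*f*(-4 + f))
n(o) = 2*o² (n(o) = o*(2*o) = 2*o²)
U(x, M) = -(-2 - 8*x + 2*x²)²/19 (U(x, M) = (2*(-2 - 8*x + 2*x²)²)/(-38) = (2*(-2 - 8*x + 2*x²)²)*(-1/38) = -(-2 - 8*x + 2*x²)²/19)
(801 + U(11, 11))*(-1393) = (801 - 4*(1 - 1*11² + 4*11)²/19)*(-1393) = (801 - 4*(1 - 1*121 + 44)²/19)*(-1393) = (801 - 4*(1 - 121 + 44)²/19)*(-1393) = (801 - 4/19*(-76)²)*(-1393) = (801 - 4/19*5776)*(-1393) = (801 - 1216)*(-1393) = -415*(-1393) = 578095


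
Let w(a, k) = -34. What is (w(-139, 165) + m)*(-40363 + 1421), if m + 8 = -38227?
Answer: 1490271398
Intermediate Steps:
m = -38235 (m = -8 - 38227 = -38235)
(w(-139, 165) + m)*(-40363 + 1421) = (-34 - 38235)*(-40363 + 1421) = -38269*(-38942) = 1490271398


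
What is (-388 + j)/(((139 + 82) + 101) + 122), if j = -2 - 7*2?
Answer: -101/111 ≈ -0.90991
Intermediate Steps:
j = -16 (j = -2 - 14 = -16)
(-388 + j)/(((139 + 82) + 101) + 122) = (-388 - 16)/(((139 + 82) + 101) + 122) = -404/((221 + 101) + 122) = -404/(322 + 122) = -404/444 = -404*1/444 = -101/111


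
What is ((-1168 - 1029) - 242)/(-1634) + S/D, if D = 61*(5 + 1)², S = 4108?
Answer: 3017129/897066 ≈ 3.3633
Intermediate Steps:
D = 2196 (D = 61*6² = 61*36 = 2196)
((-1168 - 1029) - 242)/(-1634) + S/D = ((-1168 - 1029) - 242)/(-1634) + 4108/2196 = (-2197 - 242)*(-1/1634) + 4108*(1/2196) = -2439*(-1/1634) + 1027/549 = 2439/1634 + 1027/549 = 3017129/897066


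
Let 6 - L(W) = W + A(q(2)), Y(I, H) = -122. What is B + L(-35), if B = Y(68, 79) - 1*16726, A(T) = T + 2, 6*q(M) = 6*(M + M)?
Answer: -16813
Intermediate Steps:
q(M) = 2*M (q(M) = (6*(M + M))/6 = (6*(2*M))/6 = (12*M)/6 = 2*M)
A(T) = 2 + T
L(W) = -W (L(W) = 6 - (W + (2 + 2*2)) = 6 - (W + (2 + 4)) = 6 - (W + 6) = 6 - (6 + W) = 6 + (-6 - W) = -W)
B = -16848 (B = -122 - 1*16726 = -122 - 16726 = -16848)
B + L(-35) = -16848 - 1*(-35) = -16848 + 35 = -16813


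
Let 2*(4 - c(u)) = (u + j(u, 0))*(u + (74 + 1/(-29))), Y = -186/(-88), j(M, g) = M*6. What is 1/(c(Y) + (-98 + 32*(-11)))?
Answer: -112288/113277575 ≈ -0.00099126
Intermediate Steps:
j(M, g) = 6*M
Y = 93/44 (Y = -186*(-1/88) = 93/44 ≈ 2.1136)
c(u) = 4 - 7*u*(2145/29 + u)/2 (c(u) = 4 - (u + 6*u)*(u + (74 + 1/(-29)))/2 = 4 - 7*u*(u + (74 - 1/29))/2 = 4 - 7*u*(u + 2145/29)/2 = 4 - 7*u*(2145/29 + u)/2)
1/(c(Y) + (-98 + 32*(-11))) = 1/((4 - 15015/58*93/44 - 7*(93/44)²/2) + (-98 + 32*(-11))) = 1/((4 - 126945/232 - 7/2*8649/1936) + (-98 - 352)) = 1/((4 - 126945/232 - 60543/3872) - 450) = 1/(-62747975/112288 - 450) = 1/(-113277575/112288) = -112288/113277575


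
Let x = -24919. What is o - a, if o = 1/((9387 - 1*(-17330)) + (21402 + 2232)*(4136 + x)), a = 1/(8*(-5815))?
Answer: 98222437/4569740591320 ≈ 2.1494e-5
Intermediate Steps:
a = -1/46520 (a = 1/(-46520) = -1/46520 ≈ -2.1496e-5)
o = -1/491158705 (o = 1/((9387 - 1*(-17330)) + (21402 + 2232)*(4136 - 24919)) = 1/((9387 + 17330) + 23634*(-20783)) = 1/(26717 - 491185422) = 1/(-491158705) = -1/491158705 ≈ -2.0360e-9)
o - a = -1/491158705 - 1*(-1/46520) = -1/491158705 + 1/46520 = 98222437/4569740591320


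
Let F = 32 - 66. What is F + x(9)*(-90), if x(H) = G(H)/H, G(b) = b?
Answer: -124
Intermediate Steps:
F = -34
x(H) = 1 (x(H) = H/H = 1)
F + x(9)*(-90) = -34 + 1*(-90) = -34 - 90 = -124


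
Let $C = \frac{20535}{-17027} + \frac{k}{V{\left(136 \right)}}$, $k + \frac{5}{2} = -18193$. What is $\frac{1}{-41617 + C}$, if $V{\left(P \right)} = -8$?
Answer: $- \frac{272432}{10718501547} \approx -2.5417 \cdot 10^{-5}$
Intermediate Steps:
$k = - \frac{36391}{2}$ ($k = - \frac{5}{2} - 18193 = - \frac{36391}{2} \approx -18196.0$)
$C = \frac{619300997}{272432}$ ($C = \frac{20535}{-17027} - \frac{36391}{2 \left(-8\right)} = 20535 \left(- \frac{1}{17027}\right) - - \frac{36391}{16} = - \frac{20535}{17027} + \frac{36391}{16} = \frac{619300997}{272432} \approx 2273.2$)
$\frac{1}{-41617 + C} = \frac{1}{-41617 + \frac{619300997}{272432}} = \frac{1}{- \frac{10718501547}{272432}} = - \frac{272432}{10718501547}$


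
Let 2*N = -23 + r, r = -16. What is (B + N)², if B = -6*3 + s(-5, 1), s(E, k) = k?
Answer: 5329/4 ≈ 1332.3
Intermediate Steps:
N = -39/2 (N = (-23 - 16)/2 = (½)*(-39) = -39/2 ≈ -19.500)
B = -17 (B = -6*3 + 1 = -18 + 1 = -17)
(B + N)² = (-17 - 39/2)² = (-73/2)² = 5329/4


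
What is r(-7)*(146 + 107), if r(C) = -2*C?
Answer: 3542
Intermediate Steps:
r(-7)*(146 + 107) = (-2*(-7))*(146 + 107) = 14*253 = 3542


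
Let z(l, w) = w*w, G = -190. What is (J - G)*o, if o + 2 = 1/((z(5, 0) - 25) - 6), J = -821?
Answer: 39753/31 ≈ 1282.4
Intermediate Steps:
z(l, w) = w²
o = -63/31 (o = -2 + 1/((0² - 25) - 6) = -2 + 1/((0 - 25) - 6) = -2 + 1/(-25 - 6) = -2 + 1/(-31) = -2 - 1/31 = -63/31 ≈ -2.0323)
(J - G)*o = (-821 - 1*(-190))*(-63/31) = (-821 + 190)*(-63/31) = -631*(-63/31) = 39753/31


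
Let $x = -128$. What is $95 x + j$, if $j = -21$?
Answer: $-12181$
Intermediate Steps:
$95 x + j = 95 \left(-128\right) - 21 = -12160 - 21 = -12181$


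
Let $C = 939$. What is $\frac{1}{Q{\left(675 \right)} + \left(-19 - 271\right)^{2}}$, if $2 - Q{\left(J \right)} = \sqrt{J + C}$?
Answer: $\frac{14017}{1178857465} + \frac{\sqrt{1614}}{7073144790} \approx 1.1896 \cdot 10^{-5}$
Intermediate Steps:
$Q{\left(J \right)} = 2 - \sqrt{939 + J}$ ($Q{\left(J \right)} = 2 - \sqrt{J + 939} = 2 - \sqrt{939 + J}$)
$\frac{1}{Q{\left(675 \right)} + \left(-19 - 271\right)^{2}} = \frac{1}{\left(2 - \sqrt{939 + 675}\right) + \left(-19 - 271\right)^{2}} = \frac{1}{\left(2 - \sqrt{1614}\right) + \left(-290\right)^{2}} = \frac{1}{\left(2 - \sqrt{1614}\right) + 84100} = \frac{1}{84102 - \sqrt{1614}}$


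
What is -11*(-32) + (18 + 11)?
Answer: 381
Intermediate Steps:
-11*(-32) + (18 + 11) = 352 + 29 = 381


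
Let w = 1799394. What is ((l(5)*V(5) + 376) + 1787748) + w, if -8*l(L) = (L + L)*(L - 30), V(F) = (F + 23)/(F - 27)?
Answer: 78924521/22 ≈ 3.5875e+6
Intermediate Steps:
V(F) = (23 + F)/(-27 + F)
l(L) = -L*(-30 + L)/4 (l(L) = -(L + L)*(L - 30)/8 = -2*L*(-30 + L)/8 = -L*(-30 + L)/4)
((l(5)*V(5) + 376) + 1787748) + w = ((((¼)*5*(30 - 1*5))*((23 + 5)/(-27 + 5)) + 376) + 1787748) + 1799394 = ((((¼)*5*(30 - 5))*(28/(-22)) + 376) + 1787748) + 1799394 = ((((¼)*5*25)*(-1/22*28) + 376) + 1787748) + 1799394 = (((125/4)*(-14/11) + 376) + 1787748) + 1799394 = ((-875/22 + 376) + 1787748) + 1799394 = (7397/22 + 1787748) + 1799394 = 39337853/22 + 1799394 = 78924521/22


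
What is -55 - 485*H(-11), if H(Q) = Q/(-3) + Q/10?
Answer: -7799/6 ≈ -1299.8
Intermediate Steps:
H(Q) = -7*Q/30 (H(Q) = Q*(-1/3) + Q*(1/10) = -Q/3 + Q/10 = -7*Q/30)
-55 - 485*H(-11) = -55 - (-679)*(-11)/6 = -55 - 485*77/30 = -55 - 7469/6 = -7799/6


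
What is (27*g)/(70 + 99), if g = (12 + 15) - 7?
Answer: 540/169 ≈ 3.1953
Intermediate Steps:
g = 20 (g = 27 - 7 = 20)
(27*g)/(70 + 99) = (27*20)/(70 + 99) = 540/169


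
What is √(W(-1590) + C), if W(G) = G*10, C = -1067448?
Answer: 6*I*√30093 ≈ 1040.8*I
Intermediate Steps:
W(G) = 10*G
√(W(-1590) + C) = √(10*(-1590) - 1067448) = √(-15900 - 1067448) = √(-1083348) = 6*I*√30093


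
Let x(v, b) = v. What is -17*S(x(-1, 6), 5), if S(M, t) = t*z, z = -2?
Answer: 170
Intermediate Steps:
S(M, t) = -2*t (S(M, t) = t*(-2) = -2*t)
-17*S(x(-1, 6), 5) = -(-34)*5 = -17*(-10) = 170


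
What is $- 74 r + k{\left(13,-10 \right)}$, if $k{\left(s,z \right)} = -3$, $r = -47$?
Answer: $3475$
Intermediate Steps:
$- 74 r + k{\left(13,-10 \right)} = \left(-74\right) \left(-47\right) - 3 = 3478 - 3 = 3475$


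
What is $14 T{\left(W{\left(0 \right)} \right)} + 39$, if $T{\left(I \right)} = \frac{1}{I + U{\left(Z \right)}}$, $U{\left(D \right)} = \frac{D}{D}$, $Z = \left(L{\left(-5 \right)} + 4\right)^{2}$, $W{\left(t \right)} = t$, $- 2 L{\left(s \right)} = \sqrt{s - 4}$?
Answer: $53$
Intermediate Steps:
$L{\left(s \right)} = - \frac{\sqrt{-4 + s}}{2}$ ($L{\left(s \right)} = - \frac{\sqrt{s - 4}}{2} = - \frac{\sqrt{-4 + s}}{2}$)
$Z = \left(4 - \frac{3 i}{2}\right)^{2}$ ($Z = \left(- \frac{\sqrt{-4 - 5}}{2} + 4\right)^{2} = \left(- \frac{\sqrt{-9}}{2} + 4\right)^{2} = \left(- \frac{3 i}{2} + 4\right)^{2} = \left(4 - \frac{3 i}{2}\right)^{2} \approx 13.75 - 12.0 i$)
$U{\left(D \right)} = 1$
$T{\left(I \right)} = \frac{1}{1 + I}$ ($T{\left(I \right)} = \frac{1}{I + 1} = \frac{1}{1 + I}$)
$14 T{\left(W{\left(0 \right)} \right)} + 39 = \frac{14}{1 + 0} + 39 = \frac{14}{1} + 39 = 14 \cdot 1 + 39 = 14 + 39 = 53$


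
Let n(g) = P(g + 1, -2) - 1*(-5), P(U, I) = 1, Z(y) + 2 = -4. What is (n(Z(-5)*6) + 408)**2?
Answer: 171396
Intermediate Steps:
Z(y) = -6 (Z(y) = -2 - 4 = -6)
n(g) = 6 (n(g) = 1 - 1*(-5) = 1 + 5 = 6)
(n(Z(-5)*6) + 408)**2 = (6 + 408)**2 = 414**2 = 171396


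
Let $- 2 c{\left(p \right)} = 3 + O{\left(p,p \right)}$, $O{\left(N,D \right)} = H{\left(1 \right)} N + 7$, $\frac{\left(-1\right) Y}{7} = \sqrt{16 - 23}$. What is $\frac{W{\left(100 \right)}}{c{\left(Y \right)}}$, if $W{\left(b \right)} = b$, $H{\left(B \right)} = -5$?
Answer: $- \frac{80}{347} + \frac{280 i \sqrt{7}}{347} \approx -0.23055 + 2.1349 i$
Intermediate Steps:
$Y = - 7 i \sqrt{7}$ ($Y = - 7 \sqrt{16 - 23} = - 7 \sqrt{-7} = - 7 i \sqrt{7} \approx - 18.52 i$)
$O{\left(N,D \right)} = 7 - 5 N$ ($O{\left(N,D \right)} = - 5 N + 7 = 7 - 5 N$)
$c{\left(p \right)} = -5 + \frac{5 p}{2}$ ($c{\left(p \right)} = - \frac{3 - \left(-7 + 5 p\right)}{2} = - \frac{10 - 5 p}{2} = -5 + \frac{5 p}{2}$)
$\frac{W{\left(100 \right)}}{c{\left(Y \right)}} = \frac{100}{-5 + \frac{5 \left(- 7 i \sqrt{7}\right)}{2}} = \frac{100}{-5 - \frac{35 i \sqrt{7}}{2}}$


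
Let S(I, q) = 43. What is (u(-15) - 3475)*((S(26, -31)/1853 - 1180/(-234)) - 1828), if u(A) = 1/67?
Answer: 281392316024/44421 ≈ 6.3347e+6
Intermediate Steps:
u(A) = 1/67
(u(-15) - 3475)*((S(26, -31)/1853 - 1180/(-234)) - 1828) = (1/67 - 3475)*((43/1853 - 1180/(-234)) - 1828) = -232824*((43*(1/1853) - 1180*(-1/234)) - 1828)/67 = -232824*((43/1853 + 590/117) - 1828)/67 = -232824*(1098301/216801 - 1828)/67 = -232824/67*(-395213927/216801) = 281392316024/44421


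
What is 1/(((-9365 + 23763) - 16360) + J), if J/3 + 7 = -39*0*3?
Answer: -1/1983 ≈ -0.00050429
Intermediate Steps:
J = -21 (J = -21 + 3*(-39*0*3) = -21 + 3*(0*3) = -21 + 3*0 = -21 + 0 = -21)
1/(((-9365 + 23763) - 16360) + J) = 1/(((-9365 + 23763) - 16360) - 21) = 1/((14398 - 16360) - 21) = 1/(-1962 - 21) = 1/(-1983) = -1/1983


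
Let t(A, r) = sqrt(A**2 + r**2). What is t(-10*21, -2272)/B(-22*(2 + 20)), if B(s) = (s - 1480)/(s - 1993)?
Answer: 2477*sqrt(1301521)/982 ≈ 2877.7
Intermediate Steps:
B(s) = (-1480 + s)/(-1993 + s)
t(-10*21, -2272)/B(-22*(2 + 20)) = sqrt((-10*21)**2 + (-2272)**2)/(((-1480 - 22*(2 + 20))/(-1993 - 22*(2 + 20)))) = sqrt((-210)**2 + 5161984)/(((-1480 - 22*22)/(-1993 - 22*22))) = sqrt(44100 + 5161984)/(((-1480 - 484)/(-1993 - 484))) = sqrt(5206084)/((-1964/(-2477))) = (2*sqrt(1301521))/((-1/2477*(-1964))) = (2*sqrt(1301521))/(1964/2477) = (2*sqrt(1301521))*(2477/1964) = 2477*sqrt(1301521)/982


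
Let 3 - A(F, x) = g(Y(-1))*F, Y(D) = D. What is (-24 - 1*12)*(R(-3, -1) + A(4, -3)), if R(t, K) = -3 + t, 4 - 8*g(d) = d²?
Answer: 162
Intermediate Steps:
g(d) = ½ - d²/8
A(F, x) = 3 - 3*F/8 (A(F, x) = 3 - (½ - ⅛*(-1)²)*F = 3 - (½ - ⅛*1)*F = 3 - (½ - ⅛)*F = 3 - 3*F/8)
(-24 - 1*12)*(R(-3, -1) + A(4, -3)) = (-24 - 1*12)*((-3 - 3) + (3 - 3/8*4)) = (-24 - 12)*(-6 + (3 - 3/2)) = -36*(-6 + 3/2) = -36*(-9/2) = 162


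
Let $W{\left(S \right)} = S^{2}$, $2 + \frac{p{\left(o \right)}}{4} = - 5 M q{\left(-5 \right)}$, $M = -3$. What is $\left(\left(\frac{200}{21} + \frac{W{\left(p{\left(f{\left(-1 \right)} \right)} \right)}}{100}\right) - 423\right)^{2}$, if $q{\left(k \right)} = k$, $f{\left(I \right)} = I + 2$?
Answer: $\frac{78939083521}{275625} \approx 2.864 \cdot 10^{5}$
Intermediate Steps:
$f{\left(I \right)} = 2 + I$
$p{\left(o \right)} = -308$ ($p{\left(o \right)} = -8 + 4 \left(-5\right) \left(-3\right) \left(-5\right) = -8 + 4 \cdot 15 \left(-5\right) = -8 + 4 \left(-75\right) = -8 - 300 = -308$)
$\left(\left(\frac{200}{21} + \frac{W{\left(p{\left(f{\left(-1 \right)} \right)} \right)}}{100}\right) - 423\right)^{2} = \left(\left(\frac{200}{21} + \frac{\left(-308\right)^{2}}{100}\right) - 423\right)^{2} = \left(\left(200 \cdot \frac{1}{21} + 94864 \cdot \frac{1}{100}\right) - 423\right)^{2} = \left(\left(\frac{200}{21} + \frac{23716}{25}\right) - 423\right)^{2} = \left(\frac{503036}{525} - 423\right)^{2} = \left(\frac{280961}{525}\right)^{2} = \frac{78939083521}{275625}$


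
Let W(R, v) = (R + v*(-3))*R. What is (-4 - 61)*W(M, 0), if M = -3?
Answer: -585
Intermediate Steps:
W(R, v) = R*(R - 3*v) (W(R, v) = (R - 3*v)*R = R*(R - 3*v))
(-4 - 61)*W(M, 0) = (-4 - 61)*(-3*(-3 - 3*0)) = -(-195)*(-3 + 0) = -(-195)*(-3) = -65*9 = -585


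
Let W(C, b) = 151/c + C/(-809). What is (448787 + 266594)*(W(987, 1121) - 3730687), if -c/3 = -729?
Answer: -4721974678569344611/1769283 ≈ -2.6689e+12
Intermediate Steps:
c = 2187 (c = -3*(-729) = 2187)
W(C, b) = 151/2187 - C/809 (W(C, b) = 151/2187 + C/(-809) = 151*(1/2187) + C*(-1/809) = 151/2187 - C/809)
(448787 + 266594)*(W(987, 1121) - 3730687) = (448787 + 266594)*((151/2187 - 1/809*987) - 3730687) = 715381*((151/2187 - 987/809) - 3730687) = 715381*(-2036410/1769283 - 3730687) = 715381*(-6600643123831/1769283) = -4721974678569344611/1769283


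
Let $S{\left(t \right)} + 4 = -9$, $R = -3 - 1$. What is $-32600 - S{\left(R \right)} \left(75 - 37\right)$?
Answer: $-32106$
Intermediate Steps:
$R = -4$
$S{\left(t \right)} = -13$ ($S{\left(t \right)} = -4 - 9 = -13$)
$-32600 - S{\left(R \right)} \left(75 - 37\right) = -32600 - - 13 \left(75 - 37\right) = -32600 - \left(-13\right) 38 = -32600 - -494 = -32600 + 494 = -32106$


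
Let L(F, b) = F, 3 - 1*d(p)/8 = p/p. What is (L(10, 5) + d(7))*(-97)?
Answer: -2522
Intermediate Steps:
d(p) = 16 (d(p) = 24 - 8*p/p = 24 - 8*1 = 24 - 8 = 16)
(L(10, 5) + d(7))*(-97) = (10 + 16)*(-97) = 26*(-97) = -2522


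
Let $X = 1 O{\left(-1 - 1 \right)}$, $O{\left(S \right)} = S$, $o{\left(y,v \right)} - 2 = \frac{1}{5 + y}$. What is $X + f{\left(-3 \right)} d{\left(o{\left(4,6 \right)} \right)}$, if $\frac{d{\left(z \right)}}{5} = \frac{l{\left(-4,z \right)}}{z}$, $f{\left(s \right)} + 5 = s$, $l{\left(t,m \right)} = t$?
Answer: $\frac{1402}{19} \approx 73.789$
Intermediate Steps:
$f{\left(s \right)} = -5 + s$
$o{\left(y,v \right)} = 2 + \frac{1}{5 + y}$
$d{\left(z \right)} = - \frac{20}{z}$ ($d{\left(z \right)} = 5 \left(- \frac{4}{z}\right) = - \frac{20}{z}$)
$X = -2$ ($X = 1 \left(-1 - 1\right) = 1 \left(-2\right) = -2$)
$X + f{\left(-3 \right)} d{\left(o{\left(4,6 \right)} \right)} = -2 + \left(-5 - 3\right) \left(- \frac{20}{\frac{1}{5 + 4} \left(11 + 2 \cdot 4\right)}\right) = -2 - 8 \left(- \frac{20}{\frac{1}{9} \left(11 + 8\right)}\right) = -2 - 8 \left(- \frac{20}{\frac{1}{9} \cdot 19}\right) = -2 - 8 \left(- \frac{20}{\frac{19}{9}}\right) = -2 - 8 \left(\left(-20\right) \frac{9}{19}\right) = -2 - - \frac{1440}{19} = -2 + \frac{1440}{19} = \frac{1402}{19}$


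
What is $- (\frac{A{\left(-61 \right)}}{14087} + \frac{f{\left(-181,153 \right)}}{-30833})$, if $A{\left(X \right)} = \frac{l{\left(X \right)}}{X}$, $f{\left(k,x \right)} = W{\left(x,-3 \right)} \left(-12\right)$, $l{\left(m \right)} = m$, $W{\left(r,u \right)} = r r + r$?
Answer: $- \frac{362095051}{39485861} \approx -9.1702$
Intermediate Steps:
$W{\left(r,u \right)} = r + r^{2}$ ($W{\left(r,u \right)} = r^{2} + r = r + r^{2}$)
$f{\left(k,x \right)} = - 12 x \left(1 + x\right)$ ($f{\left(k,x \right)} = x \left(1 + x\right) \left(-12\right) = - 12 x \left(1 + x\right)$)
$A{\left(X \right)} = 1$ ($A{\left(X \right)} = \frac{X}{X} = 1$)
$- (\frac{A{\left(-61 \right)}}{14087} + \frac{f{\left(-181,153 \right)}}{-30833}) = - (1 \cdot \frac{1}{14087} + \frac{\left(-12\right) 153 \left(1 + 153\right)}{-30833}) = - (1 \cdot \frac{1}{14087} + \left(-12\right) 153 \cdot 154 \left(- \frac{1}{30833}\right)) = - (\frac{1}{14087} - - \frac{25704}{2803}) = - (\frac{1}{14087} + \frac{25704}{2803}) = \left(-1\right) \frac{362095051}{39485861} = - \frac{362095051}{39485861}$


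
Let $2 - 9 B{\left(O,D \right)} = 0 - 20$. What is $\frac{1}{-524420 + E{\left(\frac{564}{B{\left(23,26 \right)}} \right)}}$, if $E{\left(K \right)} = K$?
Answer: $- \frac{11}{5766082} \approx -1.9077 \cdot 10^{-6}$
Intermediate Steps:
$B{\left(O,D \right)} = \frac{22}{9}$ ($B{\left(O,D \right)} = \frac{2}{9} - \frac{0 - 20}{9} = \frac{2}{9} - - \frac{20}{9} = \frac{2}{9} + \frac{20}{9} = \frac{22}{9}$)
$\frac{1}{-524420 + E{\left(\frac{564}{B{\left(23,26 \right)}} \right)}} = \frac{1}{-524420 + \frac{564}{\frac{22}{9}}} = \frac{1}{-524420 + 564 \cdot \frac{9}{22}} = \frac{1}{-524420 + \frac{2538}{11}} = \frac{1}{- \frac{5766082}{11}} = - \frac{11}{5766082}$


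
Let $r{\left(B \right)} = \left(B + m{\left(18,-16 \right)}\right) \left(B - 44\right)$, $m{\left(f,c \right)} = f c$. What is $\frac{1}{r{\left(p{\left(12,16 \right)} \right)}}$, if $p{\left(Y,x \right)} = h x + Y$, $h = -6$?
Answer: $\frac{1}{47616} \approx 2.1001 \cdot 10^{-5}$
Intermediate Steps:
$m{\left(f,c \right)} = c f$
$p{\left(Y,x \right)} = Y - 6 x$ ($p{\left(Y,x \right)} = - 6 x + Y = Y - 6 x$)
$r{\left(B \right)} = \left(-288 + B\right) \left(-44 + B\right)$ ($r{\left(B \right)} = \left(B - 288\right) \left(B - 44\right) = \left(B - 288\right) \left(-44 + B\right) = \left(-288 + B\right) \left(-44 + B\right)$)
$\frac{1}{r{\left(p{\left(12,16 \right)} \right)}} = \frac{1}{12672 + \left(12 - 96\right)^{2} - 332 \left(12 - 96\right)} = \frac{1}{12672 + \left(-84\right)^{2} - -27888} = \frac{1}{12672 + 7056 + 27888} = \frac{1}{47616}$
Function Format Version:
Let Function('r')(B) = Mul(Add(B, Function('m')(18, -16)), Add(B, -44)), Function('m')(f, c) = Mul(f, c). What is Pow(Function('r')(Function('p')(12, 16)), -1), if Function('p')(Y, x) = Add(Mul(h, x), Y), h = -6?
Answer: Rational(1, 47616) ≈ 2.1001e-5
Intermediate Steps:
Function('m')(f, c) = Mul(c, f)
Function('p')(Y, x) = Add(Y, Mul(-6, x)) (Function('p')(Y, x) = Add(Mul(-6, x), Y) = Add(Y, Mul(-6, x)))
Function('r')(B) = Mul(Add(-288, B), Add(-44, B)) (Function('r')(B) = Mul(Add(B, Mul(-16, 18)), Add(B, -44)) = Mul(Add(B, -288), Add(-44, B)) = Mul(Add(-288, B), Add(-44, B)))
Pow(Function('r')(Function('p')(12, 16)), -1) = Pow(Add(12672, Pow(Add(12, Mul(-6, 16)), 2), Mul(-332, Add(12, Mul(-6, 16)))), -1) = Pow(Add(12672, Pow(Add(12, -96), 2), Mul(-332, Add(12, -96))), -1) = Pow(Add(12672, Pow(-84, 2), Mul(-332, -84)), -1) = Pow(Add(12672, 7056, 27888), -1) = Pow(47616, -1) = Rational(1, 47616)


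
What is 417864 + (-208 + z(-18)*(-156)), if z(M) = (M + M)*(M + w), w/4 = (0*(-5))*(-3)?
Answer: 316568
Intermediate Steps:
w = 0 (w = 4*((0*(-5))*(-3)) = 4*(0*(-3)) = 4*0 = 0)
z(M) = 2*M² (z(M) = (M + M)*(M + 0) = (2*M)*M = 2*M²)
417864 + (-208 + z(-18)*(-156)) = 417864 + (-208 + (2*(-18)²)*(-156)) = 417864 + (-208 + (2*324)*(-156)) = 417864 + (-208 + 648*(-156)) = 417864 + (-208 - 101088) = 417864 - 101296 = 316568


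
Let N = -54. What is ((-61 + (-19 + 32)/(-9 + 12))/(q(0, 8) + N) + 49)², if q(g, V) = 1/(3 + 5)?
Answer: 4188290089/1671849 ≈ 2505.2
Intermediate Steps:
q(g, V) = ⅛ (q(g, V) = 1/8 = ⅛)
((-61 + (-19 + 32)/(-9 + 12))/(q(0, 8) + N) + 49)² = ((-61 + (-19 + 32)/(-9 + 12))/(⅛ - 54) + 49)² = ((-61 + 13/3)/(-431/8) + 49)² = ((-61 + 13*(⅓))*(-8/431) + 49)² = ((-61 + 13/3)*(-8/431) + 49)² = (-170/3*(-8/431) + 49)² = (1360/1293 + 49)² = (64717/1293)² = 4188290089/1671849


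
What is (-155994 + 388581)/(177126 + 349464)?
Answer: 25843/58510 ≈ 0.44169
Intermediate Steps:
(-155994 + 388581)/(177126 + 349464) = 232587/526590 = 232587*(1/526590) = 25843/58510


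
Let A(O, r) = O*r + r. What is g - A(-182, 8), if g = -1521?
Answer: -73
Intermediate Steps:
A(O, r) = r + O*r
g - A(-182, 8) = -1521 - 8*(1 - 182) = -1521 - 8*(-181) = -1521 - 1*(-1448) = -1521 + 1448 = -73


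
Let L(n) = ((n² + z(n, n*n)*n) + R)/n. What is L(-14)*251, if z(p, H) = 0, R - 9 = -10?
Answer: -48945/14 ≈ -3496.1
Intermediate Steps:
R = -1 (R = 9 - 10 = -1)
L(n) = (-1 + n²)/n (L(n) = ((n² + 0*n) - 1)/n = ((n² + 0) - 1)/n = (n² - 1)/n = (-1 + n²)/n)
L(-14)*251 = (-14 - 1/(-14))*251 = (-14 - 1*(-1/14))*251 = (-14 + 1/14)*251 = -195/14*251 = -48945/14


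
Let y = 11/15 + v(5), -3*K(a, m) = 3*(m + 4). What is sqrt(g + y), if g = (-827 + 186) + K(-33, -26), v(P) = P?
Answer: I*sqrt(137985)/15 ≈ 24.764*I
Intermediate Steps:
K(a, m) = -4 - m (K(a, m) = -(m + 4) = -(4 + m) = -(12 + 3*m)/3 = -4 - m)
g = -619 (g = (-827 + 186) + (-4 - 1*(-26)) = -641 + (-4 + 26) = -641 + 22 = -619)
y = 86/15 (y = 11/15 + 5 = 86/15 ≈ 5.7333)
sqrt(g + y) = sqrt(-619 + 86/15) = sqrt(-9199/15) = I*sqrt(137985)/15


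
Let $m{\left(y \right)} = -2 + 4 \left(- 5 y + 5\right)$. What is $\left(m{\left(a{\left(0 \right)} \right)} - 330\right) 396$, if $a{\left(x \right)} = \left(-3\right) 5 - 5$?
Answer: $34848$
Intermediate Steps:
$a{\left(x \right)} = -20$ ($a{\left(x \right)} = -15 - 5 = -20$)
$m{\left(y \right)} = 18 - 20 y$ ($m{\left(y \right)} = -2 + 4 \left(5 - 5 y\right) = -2 - \left(-20 + 20 y\right) = 18 - 20 y$)
$\left(m{\left(a{\left(0 \right)} \right)} - 330\right) 396 = \left(\left(18 - -400\right) - 330\right) 396 = \left(\left(18 + 400\right) - 330\right) 396 = \left(418 - 330\right) 396 = 88 \cdot 396 = 34848$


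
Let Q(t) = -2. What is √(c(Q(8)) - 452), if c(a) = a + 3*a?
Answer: 2*I*√115 ≈ 21.448*I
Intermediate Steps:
c(a) = 4*a
√(c(Q(8)) - 452) = √(4*(-2) - 452) = √(-8 - 452) = √(-460) = 2*I*√115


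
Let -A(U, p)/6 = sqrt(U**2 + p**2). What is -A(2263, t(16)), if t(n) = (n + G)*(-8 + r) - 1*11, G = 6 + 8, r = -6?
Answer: 6*sqrt(5306930) ≈ 13822.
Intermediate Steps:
G = 14
t(n) = -207 - 14*n (t(n) = (n + 14)*(-8 - 6) - 1*11 = (14 + n)*(-14) - 11 = (-196 - 14*n) - 11 = -207 - 14*n)
A(U, p) = -6*sqrt(U**2 + p**2)
-A(2263, t(16)) = -(-6)*sqrt(2263**2 + (-207 - 14*16)**2) = -(-6)*sqrt(5121169 + (-207 - 224)**2) = -(-6)*sqrt(5121169 + (-431)**2) = -(-6)*sqrt(5121169 + 185761) = -(-6)*sqrt(5306930) = 6*sqrt(5306930)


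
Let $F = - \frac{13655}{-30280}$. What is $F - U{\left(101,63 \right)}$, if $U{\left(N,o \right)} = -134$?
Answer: $\frac{814235}{6056} \approx 134.45$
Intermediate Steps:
$F = \frac{2731}{6056}$ ($F = \left(-13655\right) \left(- \frac{1}{30280}\right) = \frac{2731}{6056} \approx 0.45096$)
$F - U{\left(101,63 \right)} = \frac{2731}{6056} - -134 = \frac{2731}{6056} + 134 = \frac{814235}{6056}$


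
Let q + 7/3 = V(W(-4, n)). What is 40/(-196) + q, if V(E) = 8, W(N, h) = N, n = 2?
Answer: 803/147 ≈ 5.4626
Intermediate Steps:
q = 17/3 (q = -7/3 + 8 = 17/3 ≈ 5.6667)
40/(-196) + q = 40/(-196) + 17/3 = 40*(-1/196) + 17/3 = -10/49 + 17/3 = 803/147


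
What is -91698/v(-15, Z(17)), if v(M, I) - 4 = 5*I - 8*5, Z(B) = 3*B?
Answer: -30566/73 ≈ -418.71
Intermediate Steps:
v(M, I) = -36 + 5*I (v(M, I) = 4 + (5*I - 8*5) = 4 + (5*I - 40) = 4 + (-40 + 5*I) = -36 + 5*I)
-91698/v(-15, Z(17)) = -91698/(-36 + 5*(3*17)) = -91698/(-36 + 5*51) = -91698/(-36 + 255) = -91698/219 = -91698*1/219 = -30566/73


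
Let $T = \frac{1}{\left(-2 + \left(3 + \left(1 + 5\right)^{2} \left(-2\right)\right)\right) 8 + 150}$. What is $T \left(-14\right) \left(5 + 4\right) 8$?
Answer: $\frac{504}{209} \approx 2.4115$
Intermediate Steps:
$T = - \frac{1}{418}$ ($T = \frac{1}{\left(-2 + \left(3 + 6^{2} \left(-2\right)\right)\right) 8 + 150} = \frac{1}{\left(-2 + \left(3 + 36 \left(-2\right)\right)\right) 8 + 150} = \frac{1}{\left(-2 + \left(3 - 72\right)\right) 8 + 150} = \frac{1}{\left(-2 - 69\right) 8 + 150} = \frac{1}{\left(-71\right) 8 + 150} = \frac{1}{-568 + 150} = \frac{1}{-418} = - \frac{1}{418} \approx -0.0023923$)
$T \left(-14\right) \left(5 + 4\right) 8 = \left(- \frac{1}{418}\right) \left(-14\right) \left(5 + 4\right) 8 = \frac{7 \cdot 9 \cdot 8}{209} = \frac{7}{209} \cdot 72 = \frac{504}{209}$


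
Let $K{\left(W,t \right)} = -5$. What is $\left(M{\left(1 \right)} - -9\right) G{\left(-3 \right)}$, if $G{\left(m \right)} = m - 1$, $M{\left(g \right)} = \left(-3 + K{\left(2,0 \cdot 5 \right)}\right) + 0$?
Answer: $-4$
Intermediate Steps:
$M{\left(g \right)} = -8$ ($M{\left(g \right)} = \left(-3 - 5\right) + 0 = -8 + 0 = -8$)
$G{\left(m \right)} = -1 + m$
$\left(M{\left(1 \right)} - -9\right) G{\left(-3 \right)} = \left(-8 - -9\right) \left(-1 - 3\right) = \left(-8 + 9\right) \left(-4\right) = 1 \left(-4\right) = -4$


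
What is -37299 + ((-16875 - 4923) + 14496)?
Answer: -44601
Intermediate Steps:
-37299 + ((-16875 - 4923) + 14496) = -37299 + (-21798 + 14496) = -37299 - 7302 = -44601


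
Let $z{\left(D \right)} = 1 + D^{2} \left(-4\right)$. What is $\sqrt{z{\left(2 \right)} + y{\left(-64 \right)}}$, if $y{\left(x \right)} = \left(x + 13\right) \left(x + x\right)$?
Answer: $\sqrt{6513} \approx 80.703$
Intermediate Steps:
$z{\left(D \right)} = 1 - 4 D^{2}$
$y{\left(x \right)} = 2 x \left(13 + x\right)$ ($y{\left(x \right)} = \left(13 + x\right) 2 x = 2 x \left(13 + x\right)$)
$\sqrt{z{\left(2 \right)} + y{\left(-64 \right)}} = \sqrt{\left(1 - 4 \cdot 2^{2}\right) + 2 \left(-64\right) \left(13 - 64\right)} = \sqrt{\left(1 - 16\right) + 2 \left(-64\right) \left(-51\right)} = \sqrt{\left(1 - 16\right) + 6528} = \sqrt{-15 + 6528} = \sqrt{6513}$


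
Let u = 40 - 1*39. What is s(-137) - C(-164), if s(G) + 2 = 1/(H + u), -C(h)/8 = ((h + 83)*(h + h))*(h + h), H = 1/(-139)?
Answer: -9620591753/138 ≈ -6.9714e+7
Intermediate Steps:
u = 1 (u = 40 - 39 = 1)
H = -1/139 ≈ -0.0071942
C(h) = -32*h²*(83 + h) (C(h) = -8*(h + 83)*(h + h)*(h + h) = -8*(83 + h)*(2*h)*2*h = -8*2*h*(83 + h)*2*h = -32*h²*(83 + h))
s(G) = -137/138 (s(G) = -2 + 1/(-1/139 + 1) = -2 + 1/(138/139) = -2 + 139/138 = -137/138)
s(-137) - C(-164) = -137/138 - 32*(-164)²*(-83 - 1*(-164)) = -137/138 - 32*26896*(-83 + 164) = -137/138 - 32*26896*81 = -137/138 - 1*69714432 = -137/138 - 69714432 = -9620591753/138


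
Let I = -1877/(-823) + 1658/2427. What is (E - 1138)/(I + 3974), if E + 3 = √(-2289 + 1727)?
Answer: -2279057361/7943671067 + 1997421*I*√562/7943671067 ≈ -0.2869 + 0.005961*I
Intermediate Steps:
E = -3 + I*√562 (E = -3 + √(-2289 + 1727) = -3 + √(-562) = -3 + I*√562 ≈ -3.0 + 23.707*I)
I = 5920013/1997421 (I = -1877*(-1/823) + 1658*(1/2427) = 1877/823 + 1658/2427 = 5920013/1997421 ≈ 2.9638)
(E - 1138)/(I + 3974) = ((-3 + I*√562) - 1138)/(5920013/1997421 + 3974) = (-1141 + I*√562)/(7943671067/1997421) = (-1141 + I*√562)*(1997421/7943671067) = -2279057361/7943671067 + 1997421*I*√562/7943671067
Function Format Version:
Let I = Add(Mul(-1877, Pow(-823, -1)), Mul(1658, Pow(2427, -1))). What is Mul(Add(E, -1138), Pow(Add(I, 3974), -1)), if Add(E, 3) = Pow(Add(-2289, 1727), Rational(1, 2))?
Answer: Add(Rational(-2279057361, 7943671067), Mul(Rational(1997421, 7943671067), I, Pow(562, Rational(1, 2)))) ≈ Add(-0.28690, Mul(0.0059610, I))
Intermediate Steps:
E = Add(-3, Mul(I, Pow(562, Rational(1, 2)))) (E = Add(-3, Pow(Add(-2289, 1727), Rational(1, 2))) = Add(-3, Pow(-562, Rational(1, 2))) = Add(-3, Mul(I, Pow(562, Rational(1, 2)))) ≈ Add(-3.0000, Mul(23.707, I)))
I = Rational(5920013, 1997421) (I = Add(Mul(-1877, Rational(-1, 823)), Mul(1658, Rational(1, 2427))) = Add(Rational(1877, 823), Rational(1658, 2427)) = Rational(5920013, 1997421) ≈ 2.9638)
Mul(Add(E, -1138), Pow(Add(I, 3974), -1)) = Mul(Add(Add(-3, Mul(I, Pow(562, Rational(1, 2)))), -1138), Pow(Add(Rational(5920013, 1997421), 3974), -1)) = Mul(Add(-1141, Mul(I, Pow(562, Rational(1, 2)))), Pow(Rational(7943671067, 1997421), -1)) = Mul(Add(-1141, Mul(I, Pow(562, Rational(1, 2)))), Rational(1997421, 7943671067)) = Add(Rational(-2279057361, 7943671067), Mul(Rational(1997421, 7943671067), I, Pow(562, Rational(1, 2))))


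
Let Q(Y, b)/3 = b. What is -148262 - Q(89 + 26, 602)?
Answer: -150068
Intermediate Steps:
Q(Y, b) = 3*b
-148262 - Q(89 + 26, 602) = -148262 - 3*602 = -148262 - 1*1806 = -148262 - 1806 = -150068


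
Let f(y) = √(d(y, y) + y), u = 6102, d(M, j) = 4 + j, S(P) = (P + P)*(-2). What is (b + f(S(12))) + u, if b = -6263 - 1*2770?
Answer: -2931 + 2*I*√23 ≈ -2931.0 + 9.5917*I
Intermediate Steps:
S(P) = -4*P (S(P) = (2*P)*(-2) = -4*P)
f(y) = √(4 + 2*y) (f(y) = √((4 + y) + y) = √(4 + 2*y))
b = -9033 (b = -6263 - 2770 = -9033)
(b + f(S(12))) + u = (-9033 + √(4 + 2*(-4*12))) + 6102 = (-9033 + √(4 + 2*(-48))) + 6102 = (-9033 + √(4 - 96)) + 6102 = (-9033 + √(-92)) + 6102 = (-9033 + 2*I*√23) + 6102 = -2931 + 2*I*√23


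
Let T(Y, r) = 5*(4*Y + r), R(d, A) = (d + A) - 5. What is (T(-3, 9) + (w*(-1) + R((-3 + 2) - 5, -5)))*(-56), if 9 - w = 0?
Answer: 2240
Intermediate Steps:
R(d, A) = -5 + A + d (R(d, A) = (A + d) - 5 = -5 + A + d)
w = 9 (w = 9 - 1*0 = 9 + 0 = 9)
T(Y, r) = 5*r + 20*Y (T(Y, r) = 5*(r + 4*Y) = 5*r + 20*Y)
(T(-3, 9) + (w*(-1) + R((-3 + 2) - 5, -5)))*(-56) = ((5*9 + 20*(-3)) + (9*(-1) + (-5 - 5 + ((-3 + 2) - 5))))*(-56) = ((45 - 60) + (-9 + (-5 - 5 + (-1 - 5))))*(-56) = (-15 + (-9 + (-5 - 5 - 6)))*(-56) = (-15 + (-9 - 16))*(-56) = (-15 - 25)*(-56) = -40*(-56) = 2240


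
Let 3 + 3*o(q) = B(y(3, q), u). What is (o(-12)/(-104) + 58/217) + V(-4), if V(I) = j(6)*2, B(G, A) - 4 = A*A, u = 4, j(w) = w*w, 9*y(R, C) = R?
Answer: 4889095/67704 ≈ 72.213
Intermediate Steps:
y(R, C) = R/9
j(w) = w**2
B(G, A) = 4 + A**2 (B(G, A) = 4 + A*A = 4 + A**2)
o(q) = 17/3 (o(q) = -1 + (4 + 4**2)/3 = -1 + (4 + 16)/3 = -1 + (1/3)*20 = -1 + 20/3 = 17/3)
V(I) = 72 (V(I) = 6**2*2 = 36*2 = 72)
(o(-12)/(-104) + 58/217) + V(-4) = ((17/3)/(-104) + 58/217) + 72 = ((17/3)*(-1/104) + 58*(1/217)) + 72 = (-17/312 + 58/217) + 72 = 14407/67704 + 72 = 4889095/67704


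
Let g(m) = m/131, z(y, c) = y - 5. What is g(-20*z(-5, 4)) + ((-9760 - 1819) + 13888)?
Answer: 302679/131 ≈ 2310.5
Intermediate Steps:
z(y, c) = -5 + y
g(m) = m/131 (g(m) = m*(1/131) = m/131)
g(-20*z(-5, 4)) + ((-9760 - 1819) + 13888) = (-20*(-5 - 5))/131 + ((-9760 - 1819) + 13888) = (-20*(-10))/131 + (-11579 + 13888) = (1/131)*200 + 2309 = 200/131 + 2309 = 302679/131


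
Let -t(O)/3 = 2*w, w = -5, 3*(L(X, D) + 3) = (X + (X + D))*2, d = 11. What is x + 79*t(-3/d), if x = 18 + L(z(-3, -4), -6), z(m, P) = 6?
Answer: 2389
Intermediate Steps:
L(X, D) = -3 + 2*D/3 + 4*X/3 (L(X, D) = -3 + ((X + (X + D))*2)/3 = -3 + ((X + (D + X))*2)/3 = -3 + ((D + 2*X)*2)/3 = -3 + (2*D + 4*X)/3 = -3 + (2*D/3 + 4*X/3) = -3 + 2*D/3 + 4*X/3)
x = 19 (x = 18 + (-3 + (⅔)*(-6) + (4/3)*6) = 18 + (-3 - 4 + 8) = 18 + 1 = 19)
t(O) = 30 (t(O) = -6*(-5) = -3*(-10) = 30)
x + 79*t(-3/d) = 19 + 79*30 = 19 + 2370 = 2389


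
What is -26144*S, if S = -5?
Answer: 130720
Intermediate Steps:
-26144*S = -26144*(-5) = -608*(-215) = 130720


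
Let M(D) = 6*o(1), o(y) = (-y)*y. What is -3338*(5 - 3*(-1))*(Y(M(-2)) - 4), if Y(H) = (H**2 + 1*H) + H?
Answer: -534080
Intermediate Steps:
o(y) = -y**2
M(D) = -6 (M(D) = 6*(-1*1**2) = 6*(-1*1) = 6*(-1) = -6)
Y(H) = H**2 + 2*H (Y(H) = (H**2 + H) + H = (H + H**2) + H = H**2 + 2*H)
-3338*(5 - 3*(-1))*(Y(M(-2)) - 4) = -3338*(5 - 3*(-1))*(-6*(2 - 6) - 4) = -3338*(5 + 3)*(-6*(-4) - 4) = -26704*(24 - 4) = -26704*20 = -3338*160 = -534080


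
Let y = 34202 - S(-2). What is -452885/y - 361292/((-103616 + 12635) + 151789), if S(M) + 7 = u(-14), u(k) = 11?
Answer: -2493405931/129969499 ≈ -19.185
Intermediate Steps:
S(M) = 4 (S(M) = -7 + 11 = 4)
y = 34198 (y = 34202 - 1*4 = 34202 - 4 = 34198)
-452885/y - 361292/((-103616 + 12635) + 151789) = -452885/34198 - 361292/((-103616 + 12635) + 151789) = -452885*1/34198 - 361292/(-90981 + 151789) = -452885/34198 - 361292/60808 = -452885/34198 - 361292*1/60808 = -452885/34198 - 90323/15202 = -2493405931/129969499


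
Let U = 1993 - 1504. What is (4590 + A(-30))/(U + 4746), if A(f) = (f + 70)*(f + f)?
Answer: 146/349 ≈ 0.41834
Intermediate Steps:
A(f) = 2*f*(70 + f) (A(f) = (70 + f)*(2*f) = 2*f*(70 + f))
U = 489
(4590 + A(-30))/(U + 4746) = (4590 + 2*(-30)*(70 - 30))/(489 + 4746) = (4590 + 2*(-30)*40)/5235 = (4590 - 2400)*(1/5235) = 2190*(1/5235) = 146/349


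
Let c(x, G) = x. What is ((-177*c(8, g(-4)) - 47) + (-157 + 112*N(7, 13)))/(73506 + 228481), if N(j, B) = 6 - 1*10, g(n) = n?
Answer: -2068/301987 ≈ -0.0068480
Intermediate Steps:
N(j, B) = -4 (N(j, B) = 6 - 10 = -4)
((-177*c(8, g(-4)) - 47) + (-157 + 112*N(7, 13)))/(73506 + 228481) = ((-177*8 - 47) + (-157 + 112*(-4)))/(73506 + 228481) = ((-1416 - 47) + (-157 - 448))/301987 = (-1463 - 605)*(1/301987) = -2068*1/301987 = -2068/301987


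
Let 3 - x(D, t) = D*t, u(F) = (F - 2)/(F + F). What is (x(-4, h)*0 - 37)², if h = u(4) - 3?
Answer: 1369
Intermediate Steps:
u(F) = (-2 + F)/(2*F) (u(F) = (-2 + F)/((2*F)) = (-2 + F)*(1/(2*F)) = (-2 + F)/(2*F))
h = -11/4 (h = (½)*(-2 + 4)/4 - 3 = (½)*(¼)*2 - 3 = ¼ - 3 = -11/4 ≈ -2.7500)
x(D, t) = 3 - D*t
(x(-4, h)*0 - 37)² = ((3 - 1*(-4)*(-11/4))*0 - 37)² = ((3 - 11)*0 - 37)² = (-8*0 - 37)² = (0 - 37)² = (-37)² = 1369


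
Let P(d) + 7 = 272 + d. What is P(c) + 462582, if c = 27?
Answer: 462874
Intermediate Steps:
P(d) = 265 + d (P(d) = -7 + (272 + d) = 265 + d)
P(c) + 462582 = (265 + 27) + 462582 = 292 + 462582 = 462874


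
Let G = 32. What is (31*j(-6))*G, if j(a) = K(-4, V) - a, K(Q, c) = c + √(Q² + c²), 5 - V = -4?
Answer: 14880 + 992*√97 ≈ 24650.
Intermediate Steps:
V = 9 (V = 5 - 1*(-4) = 5 + 4 = 9)
j(a) = 9 + √97 - a (j(a) = (9 + √((-4)² + 9²)) - a = (9 + √(16 + 81)) - a = (9 + √97) - a = 9 + √97 - a)
(31*j(-6))*G = (31*(9 + √97 - 1*(-6)))*32 = (31*(9 + √97 + 6))*32 = (31*(15 + √97))*32 = (465 + 31*√97)*32 = 14880 + 992*√97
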